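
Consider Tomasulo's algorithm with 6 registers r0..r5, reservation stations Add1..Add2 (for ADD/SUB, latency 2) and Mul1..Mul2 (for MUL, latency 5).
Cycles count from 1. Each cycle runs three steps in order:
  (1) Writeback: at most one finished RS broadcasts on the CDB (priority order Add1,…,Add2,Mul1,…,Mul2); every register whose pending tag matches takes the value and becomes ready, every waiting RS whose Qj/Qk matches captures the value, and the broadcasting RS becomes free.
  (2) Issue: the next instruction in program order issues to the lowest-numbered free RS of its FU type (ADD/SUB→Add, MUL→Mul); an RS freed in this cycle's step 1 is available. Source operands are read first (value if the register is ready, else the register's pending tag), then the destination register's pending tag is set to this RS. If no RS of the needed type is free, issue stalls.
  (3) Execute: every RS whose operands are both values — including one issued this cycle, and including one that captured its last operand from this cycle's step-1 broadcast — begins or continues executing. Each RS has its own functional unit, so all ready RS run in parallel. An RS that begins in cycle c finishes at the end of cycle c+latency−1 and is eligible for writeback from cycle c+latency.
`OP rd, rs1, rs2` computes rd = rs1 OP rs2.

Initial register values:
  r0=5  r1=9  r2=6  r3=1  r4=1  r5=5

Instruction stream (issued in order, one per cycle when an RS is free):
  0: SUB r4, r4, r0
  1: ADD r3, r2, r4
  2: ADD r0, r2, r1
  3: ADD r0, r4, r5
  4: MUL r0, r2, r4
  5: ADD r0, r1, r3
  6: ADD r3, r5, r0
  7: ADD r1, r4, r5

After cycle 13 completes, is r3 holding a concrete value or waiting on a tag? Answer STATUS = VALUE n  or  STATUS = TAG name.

STATUS = VALUE 16

c1: issue SUB r4<-Add1 | r0:5,r1:9,r2:6,r3:1,r4:Add1,r5:5
c2: issue ADD r3<-Add2 | r0:5,r1:9,r2:6,r3:Add2,r4:Add1,r5:5
c3: CDB Add1=-4; issue ADD r0<-Add1 | r0:Add1,r1:9,r2:6,r3:Add2,r4:-4,r5:5
c4: stall | r0:Add1,r1:9,r2:6,r3:Add2,r4:-4,r5:5
c5: CDB Add1=15; issue ADD r0<-Add1 | r0:Add1,r1:9,r2:6,r3:Add2,r4:-4,r5:5
c6: CDB Add2=2; issue MUL r0<-Mul1 | r0:Mul1,r1:9,r2:6,r3:2,r4:-4,r5:5
c7: CDB Add1=1; issue ADD r0<-Add1 | r0:Add1,r1:9,r2:6,r3:2,r4:-4,r5:5
c8: issue ADD r3<-Add2 | r0:Add1,r1:9,r2:6,r3:Add2,r4:-4,r5:5
c9: CDB Add1=11; issue ADD r1<-Add1 | r0:11,r1:Add1,r2:6,r3:Add2,r4:-4,r5:5
c10: - | r0:11,r1:Add1,r2:6,r3:Add2,r4:-4,r5:5
c11: CDB Add1=1 | r0:11,r1:1,r2:6,r3:Add2,r4:-4,r5:5
c12: CDB Add2=16 | r0:11,r1:1,r2:6,r3:16,r4:-4,r5:5
c13: CDB Mul1=-24 | r0:11,r1:1,r2:6,r3:16,r4:-4,r5:5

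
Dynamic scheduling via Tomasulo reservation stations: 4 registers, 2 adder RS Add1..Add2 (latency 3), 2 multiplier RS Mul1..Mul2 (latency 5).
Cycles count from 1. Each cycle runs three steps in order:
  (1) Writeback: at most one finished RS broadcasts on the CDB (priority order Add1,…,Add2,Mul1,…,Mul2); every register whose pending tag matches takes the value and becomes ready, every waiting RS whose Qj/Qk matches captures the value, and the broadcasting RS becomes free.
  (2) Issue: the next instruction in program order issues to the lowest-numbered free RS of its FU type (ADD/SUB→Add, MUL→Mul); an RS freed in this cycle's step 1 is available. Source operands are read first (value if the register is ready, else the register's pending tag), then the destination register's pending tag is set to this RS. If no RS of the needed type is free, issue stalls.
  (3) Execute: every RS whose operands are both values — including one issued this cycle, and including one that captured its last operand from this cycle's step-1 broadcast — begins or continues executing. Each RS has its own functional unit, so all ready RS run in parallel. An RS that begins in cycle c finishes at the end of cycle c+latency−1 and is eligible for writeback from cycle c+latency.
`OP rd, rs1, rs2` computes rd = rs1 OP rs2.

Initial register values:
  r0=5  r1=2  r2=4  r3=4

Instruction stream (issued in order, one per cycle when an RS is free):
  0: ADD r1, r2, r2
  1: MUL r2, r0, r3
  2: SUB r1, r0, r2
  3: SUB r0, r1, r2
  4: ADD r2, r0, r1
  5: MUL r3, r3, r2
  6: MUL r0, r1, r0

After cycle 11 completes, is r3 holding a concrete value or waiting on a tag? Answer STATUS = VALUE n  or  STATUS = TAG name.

STATUS = TAG Mul1

  c1: issue ADD r1<-Add1  regs: r0:5,r1:Add1,r2:4,r3:4
  c2: issue MUL r2<-Mul1  regs: r0:5,r1:Add1,r2:Mul1,r3:4
  c3: issue SUB r1<-Add2  regs: r0:5,r1:Add2,r2:Mul1,r3:4
  c4: CDB Add1=8; issue SUB r0<-Add1  regs: r0:Add1,r1:Add2,r2:Mul1,r3:4
  c5: stall  regs: r0:Add1,r1:Add2,r2:Mul1,r3:4
  c6: stall  regs: r0:Add1,r1:Add2,r2:Mul1,r3:4
  c7: CDB Mul1=20; stall  regs: r0:Add1,r1:Add2,r2:20,r3:4
  c8: stall  regs: r0:Add1,r1:Add2,r2:20,r3:4
  c9: stall  regs: r0:Add1,r1:Add2,r2:20,r3:4
  c10: CDB Add2=-15; issue ADD r2<-Add2  regs: r0:Add1,r1:-15,r2:Add2,r3:4
  c11: issue MUL r3<-Mul1  regs: r0:Add1,r1:-15,r2:Add2,r3:Mul1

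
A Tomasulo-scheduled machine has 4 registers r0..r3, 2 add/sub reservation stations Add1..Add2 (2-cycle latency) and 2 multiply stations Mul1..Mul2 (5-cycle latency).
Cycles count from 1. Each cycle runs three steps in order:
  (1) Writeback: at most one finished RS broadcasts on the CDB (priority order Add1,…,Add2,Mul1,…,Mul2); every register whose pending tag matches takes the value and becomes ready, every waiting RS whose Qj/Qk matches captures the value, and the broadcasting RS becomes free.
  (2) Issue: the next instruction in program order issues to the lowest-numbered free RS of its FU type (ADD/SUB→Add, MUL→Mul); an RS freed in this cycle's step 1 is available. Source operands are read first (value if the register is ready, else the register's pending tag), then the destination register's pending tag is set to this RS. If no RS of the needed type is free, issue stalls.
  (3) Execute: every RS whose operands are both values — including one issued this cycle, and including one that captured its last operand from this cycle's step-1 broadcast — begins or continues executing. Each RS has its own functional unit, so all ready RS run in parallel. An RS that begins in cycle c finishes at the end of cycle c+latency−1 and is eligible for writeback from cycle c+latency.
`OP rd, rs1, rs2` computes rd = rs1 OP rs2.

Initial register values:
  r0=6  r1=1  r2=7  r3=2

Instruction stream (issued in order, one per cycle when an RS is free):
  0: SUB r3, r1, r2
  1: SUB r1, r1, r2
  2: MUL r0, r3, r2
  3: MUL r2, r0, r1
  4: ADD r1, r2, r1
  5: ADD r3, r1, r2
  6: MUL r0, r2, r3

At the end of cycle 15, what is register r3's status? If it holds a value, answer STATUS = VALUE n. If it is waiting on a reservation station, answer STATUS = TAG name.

  c1: issue SUB r3<-Add1  regs: r0:6,r1:1,r2:7,r3:Add1
  c2: issue SUB r1<-Add2  regs: r0:6,r1:Add2,r2:7,r3:Add1
  c3: CDB Add1=-6; issue MUL r0<-Mul1  regs: r0:Mul1,r1:Add2,r2:7,r3:-6
  c4: CDB Add2=-6; issue MUL r2<-Mul2  regs: r0:Mul1,r1:-6,r2:Mul2,r3:-6
  c5: issue ADD r1<-Add1  regs: r0:Mul1,r1:Add1,r2:Mul2,r3:-6
  c6: issue ADD r3<-Add2  regs: r0:Mul1,r1:Add1,r2:Mul2,r3:Add2
  c7: stall  regs: r0:Mul1,r1:Add1,r2:Mul2,r3:Add2
  c8: CDB Mul1=-42; issue MUL r0<-Mul1  regs: r0:Mul1,r1:Add1,r2:Mul2,r3:Add2
  c9: -  regs: r0:Mul1,r1:Add1,r2:Mul2,r3:Add2
  c10: -  regs: r0:Mul1,r1:Add1,r2:Mul2,r3:Add2
  c11: -  regs: r0:Mul1,r1:Add1,r2:Mul2,r3:Add2
  c12: -  regs: r0:Mul1,r1:Add1,r2:Mul2,r3:Add2
  c13: CDB Mul2=252  regs: r0:Mul1,r1:Add1,r2:252,r3:Add2
  c14: -  regs: r0:Mul1,r1:Add1,r2:252,r3:Add2
  c15: CDB Add1=246  regs: r0:Mul1,r1:246,r2:252,r3:Add2

STATUS = TAG Add2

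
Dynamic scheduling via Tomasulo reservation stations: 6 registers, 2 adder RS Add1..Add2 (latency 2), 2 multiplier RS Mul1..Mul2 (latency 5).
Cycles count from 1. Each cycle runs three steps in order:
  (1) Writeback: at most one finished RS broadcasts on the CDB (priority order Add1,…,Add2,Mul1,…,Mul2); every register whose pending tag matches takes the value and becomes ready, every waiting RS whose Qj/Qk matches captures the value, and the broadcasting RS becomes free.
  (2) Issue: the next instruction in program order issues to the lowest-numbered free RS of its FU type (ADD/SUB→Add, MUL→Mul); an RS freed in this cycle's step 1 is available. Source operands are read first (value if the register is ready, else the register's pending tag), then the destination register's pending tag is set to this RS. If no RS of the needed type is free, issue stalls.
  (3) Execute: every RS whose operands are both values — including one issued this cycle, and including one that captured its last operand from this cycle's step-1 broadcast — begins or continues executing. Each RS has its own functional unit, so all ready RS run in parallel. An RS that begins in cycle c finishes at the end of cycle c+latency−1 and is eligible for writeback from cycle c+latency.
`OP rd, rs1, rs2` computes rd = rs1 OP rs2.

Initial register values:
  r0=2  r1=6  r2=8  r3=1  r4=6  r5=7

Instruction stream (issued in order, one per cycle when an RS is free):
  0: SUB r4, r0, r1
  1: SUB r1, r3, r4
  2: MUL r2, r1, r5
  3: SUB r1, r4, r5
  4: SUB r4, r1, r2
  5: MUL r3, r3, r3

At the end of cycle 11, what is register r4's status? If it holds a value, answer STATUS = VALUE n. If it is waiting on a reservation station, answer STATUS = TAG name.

STATUS = TAG Add2

cycle 1: issue SUB r4<-Add1 // r0:2,r1:6,r2:8,r3:1,r4:Add1,r5:7
cycle 2: issue SUB r1<-Add2 // r0:2,r1:Add2,r2:8,r3:1,r4:Add1,r5:7
cycle 3: CDB Add1=-4; issue MUL r2<-Mul1 // r0:2,r1:Add2,r2:Mul1,r3:1,r4:-4,r5:7
cycle 4: issue SUB r1<-Add1 // r0:2,r1:Add1,r2:Mul1,r3:1,r4:-4,r5:7
cycle 5: CDB Add2=5; issue SUB r4<-Add2 // r0:2,r1:Add1,r2:Mul1,r3:1,r4:Add2,r5:7
cycle 6: CDB Add1=-11; issue MUL r3<-Mul2 // r0:2,r1:-11,r2:Mul1,r3:Mul2,r4:Add2,r5:7
cycle 7: - // r0:2,r1:-11,r2:Mul1,r3:Mul2,r4:Add2,r5:7
cycle 8: - // r0:2,r1:-11,r2:Mul1,r3:Mul2,r4:Add2,r5:7
cycle 9: - // r0:2,r1:-11,r2:Mul1,r3:Mul2,r4:Add2,r5:7
cycle 10: CDB Mul1=35 // r0:2,r1:-11,r2:35,r3:Mul2,r4:Add2,r5:7
cycle 11: CDB Mul2=1 // r0:2,r1:-11,r2:35,r3:1,r4:Add2,r5:7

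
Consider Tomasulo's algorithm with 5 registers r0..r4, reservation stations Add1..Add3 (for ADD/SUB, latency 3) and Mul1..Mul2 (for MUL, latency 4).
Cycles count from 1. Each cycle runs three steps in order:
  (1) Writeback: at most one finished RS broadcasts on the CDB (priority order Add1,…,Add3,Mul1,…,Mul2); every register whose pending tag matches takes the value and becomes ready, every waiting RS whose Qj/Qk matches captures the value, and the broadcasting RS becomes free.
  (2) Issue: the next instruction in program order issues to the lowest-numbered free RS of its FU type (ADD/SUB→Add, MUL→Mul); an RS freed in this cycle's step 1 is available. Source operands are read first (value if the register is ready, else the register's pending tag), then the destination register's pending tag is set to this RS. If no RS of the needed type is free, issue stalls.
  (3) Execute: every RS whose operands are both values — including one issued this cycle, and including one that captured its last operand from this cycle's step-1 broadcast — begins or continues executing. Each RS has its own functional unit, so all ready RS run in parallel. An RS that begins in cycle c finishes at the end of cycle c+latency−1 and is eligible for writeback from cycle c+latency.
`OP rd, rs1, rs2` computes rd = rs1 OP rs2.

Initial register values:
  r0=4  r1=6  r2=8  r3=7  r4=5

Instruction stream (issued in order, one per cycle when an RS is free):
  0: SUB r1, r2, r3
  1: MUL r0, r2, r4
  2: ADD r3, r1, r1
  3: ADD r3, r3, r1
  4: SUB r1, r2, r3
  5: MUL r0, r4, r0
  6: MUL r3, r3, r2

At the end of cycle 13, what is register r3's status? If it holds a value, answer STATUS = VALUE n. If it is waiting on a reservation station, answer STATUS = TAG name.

c1: issue SUB r1<-Add1 | r0:4,r1:Add1,r2:8,r3:7,r4:5
c2: issue MUL r0<-Mul1 | r0:Mul1,r1:Add1,r2:8,r3:7,r4:5
c3: issue ADD r3<-Add2 | r0:Mul1,r1:Add1,r2:8,r3:Add2,r4:5
c4: CDB Add1=1; issue ADD r3<-Add1 | r0:Mul1,r1:1,r2:8,r3:Add1,r4:5
c5: issue SUB r1<-Add3 | r0:Mul1,r1:Add3,r2:8,r3:Add1,r4:5
c6: CDB Mul1=40; issue MUL r0<-Mul1 | r0:Mul1,r1:Add3,r2:8,r3:Add1,r4:5
c7: CDB Add2=2; issue MUL r3<-Mul2 | r0:Mul1,r1:Add3,r2:8,r3:Mul2,r4:5
c8: - | r0:Mul1,r1:Add3,r2:8,r3:Mul2,r4:5
c9: - | r0:Mul1,r1:Add3,r2:8,r3:Mul2,r4:5
c10: CDB Add1=3 | r0:Mul1,r1:Add3,r2:8,r3:Mul2,r4:5
c11: CDB Mul1=200 | r0:200,r1:Add3,r2:8,r3:Mul2,r4:5
c12: - | r0:200,r1:Add3,r2:8,r3:Mul2,r4:5
c13: CDB Add3=5 | r0:200,r1:5,r2:8,r3:Mul2,r4:5

STATUS = TAG Mul2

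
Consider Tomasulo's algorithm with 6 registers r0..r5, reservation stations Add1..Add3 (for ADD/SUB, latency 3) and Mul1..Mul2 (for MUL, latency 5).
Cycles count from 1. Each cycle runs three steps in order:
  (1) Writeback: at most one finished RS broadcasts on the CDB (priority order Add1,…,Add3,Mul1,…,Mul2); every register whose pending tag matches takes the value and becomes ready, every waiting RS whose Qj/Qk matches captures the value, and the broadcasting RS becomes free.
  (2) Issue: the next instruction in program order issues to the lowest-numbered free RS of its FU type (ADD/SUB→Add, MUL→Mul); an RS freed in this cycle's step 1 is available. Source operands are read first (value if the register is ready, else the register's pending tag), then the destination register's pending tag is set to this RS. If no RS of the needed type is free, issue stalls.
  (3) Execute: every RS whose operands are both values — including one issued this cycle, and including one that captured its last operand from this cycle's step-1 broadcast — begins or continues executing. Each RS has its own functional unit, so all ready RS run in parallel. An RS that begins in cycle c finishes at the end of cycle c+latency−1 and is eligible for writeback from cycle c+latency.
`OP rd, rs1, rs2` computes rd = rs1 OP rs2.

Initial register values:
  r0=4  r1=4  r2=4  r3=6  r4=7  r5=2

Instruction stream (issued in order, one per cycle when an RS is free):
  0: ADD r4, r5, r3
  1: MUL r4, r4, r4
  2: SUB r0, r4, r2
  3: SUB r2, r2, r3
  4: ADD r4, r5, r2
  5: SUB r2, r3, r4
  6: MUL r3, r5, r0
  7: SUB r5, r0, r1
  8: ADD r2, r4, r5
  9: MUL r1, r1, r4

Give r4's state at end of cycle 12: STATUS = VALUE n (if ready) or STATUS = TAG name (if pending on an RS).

STATUS = VALUE 0

cycle 1: issue ADD r4<-Add1 // r0:4,r1:4,r2:4,r3:6,r4:Add1,r5:2
cycle 2: issue MUL r4<-Mul1 // r0:4,r1:4,r2:4,r3:6,r4:Mul1,r5:2
cycle 3: issue SUB r0<-Add2 // r0:Add2,r1:4,r2:4,r3:6,r4:Mul1,r5:2
cycle 4: CDB Add1=8; issue SUB r2<-Add1 // r0:Add2,r1:4,r2:Add1,r3:6,r4:Mul1,r5:2
cycle 5: issue ADD r4<-Add3 // r0:Add2,r1:4,r2:Add1,r3:6,r4:Add3,r5:2
cycle 6: stall // r0:Add2,r1:4,r2:Add1,r3:6,r4:Add3,r5:2
cycle 7: CDB Add1=-2; issue SUB r2<-Add1 // r0:Add2,r1:4,r2:Add1,r3:6,r4:Add3,r5:2
cycle 8: issue MUL r3<-Mul2 // r0:Add2,r1:4,r2:Add1,r3:Mul2,r4:Add3,r5:2
cycle 9: CDB Mul1=64; stall // r0:Add2,r1:4,r2:Add1,r3:Mul2,r4:Add3,r5:2
cycle 10: CDB Add3=0; issue SUB r5<-Add3 // r0:Add2,r1:4,r2:Add1,r3:Mul2,r4:0,r5:Add3
cycle 11: stall // r0:Add2,r1:4,r2:Add1,r3:Mul2,r4:0,r5:Add3
cycle 12: CDB Add2=60; issue ADD r2<-Add2 // r0:60,r1:4,r2:Add2,r3:Mul2,r4:0,r5:Add3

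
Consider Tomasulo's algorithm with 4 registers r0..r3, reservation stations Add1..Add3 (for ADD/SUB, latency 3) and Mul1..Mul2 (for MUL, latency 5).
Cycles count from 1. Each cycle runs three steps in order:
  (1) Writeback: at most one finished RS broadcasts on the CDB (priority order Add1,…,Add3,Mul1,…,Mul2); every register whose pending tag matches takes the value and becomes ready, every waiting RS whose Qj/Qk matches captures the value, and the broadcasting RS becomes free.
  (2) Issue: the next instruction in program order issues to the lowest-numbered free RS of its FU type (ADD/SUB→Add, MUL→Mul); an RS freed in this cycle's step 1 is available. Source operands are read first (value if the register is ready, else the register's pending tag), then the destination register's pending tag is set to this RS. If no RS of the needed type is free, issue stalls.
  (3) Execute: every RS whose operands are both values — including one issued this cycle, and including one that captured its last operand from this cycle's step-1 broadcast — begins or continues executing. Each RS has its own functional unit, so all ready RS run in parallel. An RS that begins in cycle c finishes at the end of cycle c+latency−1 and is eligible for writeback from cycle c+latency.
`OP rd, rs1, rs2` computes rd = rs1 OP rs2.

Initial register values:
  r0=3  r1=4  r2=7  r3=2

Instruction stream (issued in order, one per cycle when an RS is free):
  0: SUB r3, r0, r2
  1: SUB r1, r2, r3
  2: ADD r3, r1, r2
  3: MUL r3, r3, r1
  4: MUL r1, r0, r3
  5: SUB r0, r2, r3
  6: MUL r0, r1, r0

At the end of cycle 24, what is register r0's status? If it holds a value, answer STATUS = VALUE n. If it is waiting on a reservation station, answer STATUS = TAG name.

  c1: issue SUB r3<-Add1  regs: r0:3,r1:4,r2:7,r3:Add1
  c2: issue SUB r1<-Add2  regs: r0:3,r1:Add2,r2:7,r3:Add1
  c3: issue ADD r3<-Add3  regs: r0:3,r1:Add2,r2:7,r3:Add3
  c4: CDB Add1=-4; issue MUL r3<-Mul1  regs: r0:3,r1:Add2,r2:7,r3:Mul1
  c5: issue MUL r1<-Mul2  regs: r0:3,r1:Mul2,r2:7,r3:Mul1
  c6: issue SUB r0<-Add1  regs: r0:Add1,r1:Mul2,r2:7,r3:Mul1
  c7: CDB Add2=11; stall  regs: r0:Add1,r1:Mul2,r2:7,r3:Mul1
  c8: stall  regs: r0:Add1,r1:Mul2,r2:7,r3:Mul1
  c9: stall  regs: r0:Add1,r1:Mul2,r2:7,r3:Mul1
  c10: CDB Add3=18; stall  regs: r0:Add1,r1:Mul2,r2:7,r3:Mul1
  c11: stall  regs: r0:Add1,r1:Mul2,r2:7,r3:Mul1
  c12: stall  regs: r0:Add1,r1:Mul2,r2:7,r3:Mul1
  c13: stall  regs: r0:Add1,r1:Mul2,r2:7,r3:Mul1
  c14: stall  regs: r0:Add1,r1:Mul2,r2:7,r3:Mul1
  c15: CDB Mul1=198; issue MUL r0<-Mul1  regs: r0:Mul1,r1:Mul2,r2:7,r3:198
  c16: -  regs: r0:Mul1,r1:Mul2,r2:7,r3:198
  c17: -  regs: r0:Mul1,r1:Mul2,r2:7,r3:198
  c18: CDB Add1=-191  regs: r0:Mul1,r1:Mul2,r2:7,r3:198
  c19: -  regs: r0:Mul1,r1:Mul2,r2:7,r3:198
  c20: CDB Mul2=594  regs: r0:Mul1,r1:594,r2:7,r3:198
  c21: -  regs: r0:Mul1,r1:594,r2:7,r3:198
  c22: -  regs: r0:Mul1,r1:594,r2:7,r3:198
  c23: -  regs: r0:Mul1,r1:594,r2:7,r3:198
  c24: -  regs: r0:Mul1,r1:594,r2:7,r3:198

STATUS = TAG Mul1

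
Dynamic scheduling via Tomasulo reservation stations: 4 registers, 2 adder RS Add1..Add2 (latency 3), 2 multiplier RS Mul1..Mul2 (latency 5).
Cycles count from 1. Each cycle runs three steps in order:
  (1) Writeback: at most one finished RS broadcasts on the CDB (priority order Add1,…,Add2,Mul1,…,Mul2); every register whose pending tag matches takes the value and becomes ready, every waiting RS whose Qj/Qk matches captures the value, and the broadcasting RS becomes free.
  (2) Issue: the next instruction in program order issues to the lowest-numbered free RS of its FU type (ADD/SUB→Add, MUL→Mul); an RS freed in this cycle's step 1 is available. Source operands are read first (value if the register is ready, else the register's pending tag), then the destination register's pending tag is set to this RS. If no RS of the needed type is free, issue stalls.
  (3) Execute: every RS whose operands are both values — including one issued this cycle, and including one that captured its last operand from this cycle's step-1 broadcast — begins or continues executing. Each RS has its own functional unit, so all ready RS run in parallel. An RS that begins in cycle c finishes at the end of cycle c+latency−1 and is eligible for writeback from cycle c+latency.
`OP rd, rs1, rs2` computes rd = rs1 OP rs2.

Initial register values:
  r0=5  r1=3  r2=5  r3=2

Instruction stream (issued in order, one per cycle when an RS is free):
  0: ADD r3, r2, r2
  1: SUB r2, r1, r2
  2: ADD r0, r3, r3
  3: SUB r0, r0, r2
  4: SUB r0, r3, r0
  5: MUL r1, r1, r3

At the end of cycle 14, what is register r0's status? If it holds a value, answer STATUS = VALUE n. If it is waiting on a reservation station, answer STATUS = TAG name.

STATUS = VALUE -12

  c1: issue ADD r3<-Add1  regs: r0:5,r1:3,r2:5,r3:Add1
  c2: issue SUB r2<-Add2  regs: r0:5,r1:3,r2:Add2,r3:Add1
  c3: stall  regs: r0:5,r1:3,r2:Add2,r3:Add1
  c4: CDB Add1=10; issue ADD r0<-Add1  regs: r0:Add1,r1:3,r2:Add2,r3:10
  c5: CDB Add2=-2; issue SUB r0<-Add2  regs: r0:Add2,r1:3,r2:-2,r3:10
  c6: stall  regs: r0:Add2,r1:3,r2:-2,r3:10
  c7: CDB Add1=20; issue SUB r0<-Add1  regs: r0:Add1,r1:3,r2:-2,r3:10
  c8: issue MUL r1<-Mul1  regs: r0:Add1,r1:Mul1,r2:-2,r3:10
  c9: -  regs: r0:Add1,r1:Mul1,r2:-2,r3:10
  c10: CDB Add2=22  regs: r0:Add1,r1:Mul1,r2:-2,r3:10
  c11: -  regs: r0:Add1,r1:Mul1,r2:-2,r3:10
  c12: -  regs: r0:Add1,r1:Mul1,r2:-2,r3:10
  c13: CDB Add1=-12  regs: r0:-12,r1:Mul1,r2:-2,r3:10
  c14: CDB Mul1=30  regs: r0:-12,r1:30,r2:-2,r3:10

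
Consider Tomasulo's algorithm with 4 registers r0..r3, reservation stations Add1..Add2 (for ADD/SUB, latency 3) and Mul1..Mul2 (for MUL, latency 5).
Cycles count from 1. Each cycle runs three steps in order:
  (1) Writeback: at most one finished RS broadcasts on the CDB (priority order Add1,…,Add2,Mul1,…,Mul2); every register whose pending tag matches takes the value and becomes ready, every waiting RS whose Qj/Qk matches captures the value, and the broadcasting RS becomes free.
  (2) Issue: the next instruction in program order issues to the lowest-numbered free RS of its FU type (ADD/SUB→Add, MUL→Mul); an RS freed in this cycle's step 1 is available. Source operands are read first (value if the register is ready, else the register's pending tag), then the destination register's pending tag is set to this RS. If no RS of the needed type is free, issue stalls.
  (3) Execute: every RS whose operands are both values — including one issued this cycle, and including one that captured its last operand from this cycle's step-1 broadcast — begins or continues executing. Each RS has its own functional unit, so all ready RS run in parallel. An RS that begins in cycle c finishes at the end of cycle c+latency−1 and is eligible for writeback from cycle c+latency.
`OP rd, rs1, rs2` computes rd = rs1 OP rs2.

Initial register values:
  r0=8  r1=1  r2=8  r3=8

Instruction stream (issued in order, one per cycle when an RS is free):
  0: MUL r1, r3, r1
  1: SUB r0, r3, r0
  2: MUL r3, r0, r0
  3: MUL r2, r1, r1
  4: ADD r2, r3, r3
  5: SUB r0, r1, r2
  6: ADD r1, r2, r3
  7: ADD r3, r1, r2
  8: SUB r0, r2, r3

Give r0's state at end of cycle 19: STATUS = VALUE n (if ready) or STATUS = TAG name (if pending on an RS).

cycle 1: issue MUL r1<-Mul1 // r0:8,r1:Mul1,r2:8,r3:8
cycle 2: issue SUB r0<-Add1 // r0:Add1,r1:Mul1,r2:8,r3:8
cycle 3: issue MUL r3<-Mul2 // r0:Add1,r1:Mul1,r2:8,r3:Mul2
cycle 4: stall // r0:Add1,r1:Mul1,r2:8,r3:Mul2
cycle 5: CDB Add1=0; stall // r0:0,r1:Mul1,r2:8,r3:Mul2
cycle 6: CDB Mul1=8; issue MUL r2<-Mul1 // r0:0,r1:8,r2:Mul1,r3:Mul2
cycle 7: issue ADD r2<-Add1 // r0:0,r1:8,r2:Add1,r3:Mul2
cycle 8: issue SUB r0<-Add2 // r0:Add2,r1:8,r2:Add1,r3:Mul2
cycle 9: stall // r0:Add2,r1:8,r2:Add1,r3:Mul2
cycle 10: CDB Mul2=0; stall // r0:Add2,r1:8,r2:Add1,r3:0
cycle 11: CDB Mul1=64; stall // r0:Add2,r1:8,r2:Add1,r3:0
cycle 12: stall // r0:Add2,r1:8,r2:Add1,r3:0
cycle 13: CDB Add1=0; issue ADD r1<-Add1 // r0:Add2,r1:Add1,r2:0,r3:0
cycle 14: stall // r0:Add2,r1:Add1,r2:0,r3:0
cycle 15: stall // r0:Add2,r1:Add1,r2:0,r3:0
cycle 16: CDB Add1=0; issue ADD r3<-Add1 // r0:Add2,r1:0,r2:0,r3:Add1
cycle 17: CDB Add2=8; issue SUB r0<-Add2 // r0:Add2,r1:0,r2:0,r3:Add1
cycle 18: - // r0:Add2,r1:0,r2:0,r3:Add1
cycle 19: CDB Add1=0 // r0:Add2,r1:0,r2:0,r3:0

STATUS = TAG Add2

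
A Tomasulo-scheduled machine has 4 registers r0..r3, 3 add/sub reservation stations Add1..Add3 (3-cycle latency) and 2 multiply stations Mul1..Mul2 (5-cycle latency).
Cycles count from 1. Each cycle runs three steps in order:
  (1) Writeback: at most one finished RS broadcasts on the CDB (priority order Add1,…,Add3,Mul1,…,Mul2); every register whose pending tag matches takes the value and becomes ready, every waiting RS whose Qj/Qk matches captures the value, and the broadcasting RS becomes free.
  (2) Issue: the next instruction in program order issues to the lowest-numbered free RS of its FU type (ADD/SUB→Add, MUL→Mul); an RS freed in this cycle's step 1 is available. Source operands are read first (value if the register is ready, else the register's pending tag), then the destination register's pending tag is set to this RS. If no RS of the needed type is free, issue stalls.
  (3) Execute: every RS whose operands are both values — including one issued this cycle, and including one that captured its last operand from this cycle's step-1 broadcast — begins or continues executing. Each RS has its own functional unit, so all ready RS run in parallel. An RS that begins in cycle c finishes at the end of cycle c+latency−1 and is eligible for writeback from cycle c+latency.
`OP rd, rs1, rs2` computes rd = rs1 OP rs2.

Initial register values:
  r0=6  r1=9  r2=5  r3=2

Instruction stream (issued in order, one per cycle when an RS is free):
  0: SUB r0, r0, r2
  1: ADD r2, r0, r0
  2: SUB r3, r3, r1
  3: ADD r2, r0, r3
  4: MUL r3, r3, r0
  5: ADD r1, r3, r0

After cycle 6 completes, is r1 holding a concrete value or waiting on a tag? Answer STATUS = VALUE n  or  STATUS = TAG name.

c1: issue SUB r0<-Add1 | r0:Add1,r1:9,r2:5,r3:2
c2: issue ADD r2<-Add2 | r0:Add1,r1:9,r2:Add2,r3:2
c3: issue SUB r3<-Add3 | r0:Add1,r1:9,r2:Add2,r3:Add3
c4: CDB Add1=1; issue ADD r2<-Add1 | r0:1,r1:9,r2:Add1,r3:Add3
c5: issue MUL r3<-Mul1 | r0:1,r1:9,r2:Add1,r3:Mul1
c6: CDB Add3=-7; issue ADD r1<-Add3 | r0:1,r1:Add3,r2:Add1,r3:Mul1

STATUS = TAG Add3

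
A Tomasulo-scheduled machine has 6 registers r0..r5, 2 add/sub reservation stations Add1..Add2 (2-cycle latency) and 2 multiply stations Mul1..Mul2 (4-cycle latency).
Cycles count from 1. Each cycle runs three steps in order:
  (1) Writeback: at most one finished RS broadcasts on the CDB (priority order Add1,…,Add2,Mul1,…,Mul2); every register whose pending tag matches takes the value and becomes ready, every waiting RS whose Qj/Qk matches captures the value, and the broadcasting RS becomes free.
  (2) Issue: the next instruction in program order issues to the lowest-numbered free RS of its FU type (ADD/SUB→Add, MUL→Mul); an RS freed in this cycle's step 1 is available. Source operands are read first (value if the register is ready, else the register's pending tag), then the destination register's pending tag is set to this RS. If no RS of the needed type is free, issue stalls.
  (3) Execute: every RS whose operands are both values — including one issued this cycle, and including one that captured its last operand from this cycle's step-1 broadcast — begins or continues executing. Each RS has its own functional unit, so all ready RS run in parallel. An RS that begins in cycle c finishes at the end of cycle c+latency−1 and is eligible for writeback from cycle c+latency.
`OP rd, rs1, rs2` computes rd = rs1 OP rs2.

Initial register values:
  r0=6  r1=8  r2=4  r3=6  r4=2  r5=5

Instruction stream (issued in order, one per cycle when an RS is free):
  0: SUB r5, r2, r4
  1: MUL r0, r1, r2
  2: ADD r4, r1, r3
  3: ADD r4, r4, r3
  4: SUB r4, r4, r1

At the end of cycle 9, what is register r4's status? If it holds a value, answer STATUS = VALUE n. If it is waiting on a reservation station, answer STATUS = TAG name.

STATUS = VALUE 12

cycle 1: issue SUB r5<-Add1 // r0:6,r1:8,r2:4,r3:6,r4:2,r5:Add1
cycle 2: issue MUL r0<-Mul1 // r0:Mul1,r1:8,r2:4,r3:6,r4:2,r5:Add1
cycle 3: CDB Add1=2; issue ADD r4<-Add1 // r0:Mul1,r1:8,r2:4,r3:6,r4:Add1,r5:2
cycle 4: issue ADD r4<-Add2 // r0:Mul1,r1:8,r2:4,r3:6,r4:Add2,r5:2
cycle 5: CDB Add1=14; issue SUB r4<-Add1 // r0:Mul1,r1:8,r2:4,r3:6,r4:Add1,r5:2
cycle 6: CDB Mul1=32 // r0:32,r1:8,r2:4,r3:6,r4:Add1,r5:2
cycle 7: CDB Add2=20 // r0:32,r1:8,r2:4,r3:6,r4:Add1,r5:2
cycle 8: - // r0:32,r1:8,r2:4,r3:6,r4:Add1,r5:2
cycle 9: CDB Add1=12 // r0:32,r1:8,r2:4,r3:6,r4:12,r5:2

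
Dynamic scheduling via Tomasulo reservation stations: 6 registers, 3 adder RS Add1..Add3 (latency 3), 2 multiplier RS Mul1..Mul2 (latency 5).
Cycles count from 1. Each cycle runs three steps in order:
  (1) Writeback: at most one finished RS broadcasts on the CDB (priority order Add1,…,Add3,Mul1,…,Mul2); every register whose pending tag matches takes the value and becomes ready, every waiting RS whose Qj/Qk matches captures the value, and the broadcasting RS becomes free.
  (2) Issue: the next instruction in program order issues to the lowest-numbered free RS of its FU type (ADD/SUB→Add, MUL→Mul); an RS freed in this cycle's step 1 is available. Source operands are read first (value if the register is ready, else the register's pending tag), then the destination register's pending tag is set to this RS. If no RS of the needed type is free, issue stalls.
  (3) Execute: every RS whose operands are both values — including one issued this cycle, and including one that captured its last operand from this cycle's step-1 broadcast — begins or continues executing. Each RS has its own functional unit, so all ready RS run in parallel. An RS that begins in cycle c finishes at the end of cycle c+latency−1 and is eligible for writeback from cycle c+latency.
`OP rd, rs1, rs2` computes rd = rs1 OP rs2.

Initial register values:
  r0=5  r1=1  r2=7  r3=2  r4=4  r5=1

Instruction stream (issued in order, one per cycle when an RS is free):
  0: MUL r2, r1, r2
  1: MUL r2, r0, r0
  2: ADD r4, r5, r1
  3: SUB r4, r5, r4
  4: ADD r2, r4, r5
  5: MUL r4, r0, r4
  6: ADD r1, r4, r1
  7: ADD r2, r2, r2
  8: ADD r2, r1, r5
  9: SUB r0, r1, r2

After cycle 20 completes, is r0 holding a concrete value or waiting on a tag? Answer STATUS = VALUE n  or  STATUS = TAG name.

STATUS = TAG Add2

cycle 1: issue MUL r2<-Mul1 // r0:5,r1:1,r2:Mul1,r3:2,r4:4,r5:1
cycle 2: issue MUL r2<-Mul2 // r0:5,r1:1,r2:Mul2,r3:2,r4:4,r5:1
cycle 3: issue ADD r4<-Add1 // r0:5,r1:1,r2:Mul2,r3:2,r4:Add1,r5:1
cycle 4: issue SUB r4<-Add2 // r0:5,r1:1,r2:Mul2,r3:2,r4:Add2,r5:1
cycle 5: issue ADD r2<-Add3 // r0:5,r1:1,r2:Add3,r3:2,r4:Add2,r5:1
cycle 6: CDB Add1=2; stall // r0:5,r1:1,r2:Add3,r3:2,r4:Add2,r5:1
cycle 7: CDB Mul1=7; issue MUL r4<-Mul1 // r0:5,r1:1,r2:Add3,r3:2,r4:Mul1,r5:1
cycle 8: CDB Mul2=25; issue ADD r1<-Add1 // r0:5,r1:Add1,r2:Add3,r3:2,r4:Mul1,r5:1
cycle 9: CDB Add2=-1; issue ADD r2<-Add2 // r0:5,r1:Add1,r2:Add2,r3:2,r4:Mul1,r5:1
cycle 10: stall // r0:5,r1:Add1,r2:Add2,r3:2,r4:Mul1,r5:1
cycle 11: stall // r0:5,r1:Add1,r2:Add2,r3:2,r4:Mul1,r5:1
cycle 12: CDB Add3=0; issue ADD r2<-Add3 // r0:5,r1:Add1,r2:Add3,r3:2,r4:Mul1,r5:1
cycle 13: stall // r0:5,r1:Add1,r2:Add3,r3:2,r4:Mul1,r5:1
cycle 14: CDB Mul1=-5; stall // r0:5,r1:Add1,r2:Add3,r3:2,r4:-5,r5:1
cycle 15: CDB Add2=0; issue SUB r0<-Add2 // r0:Add2,r1:Add1,r2:Add3,r3:2,r4:-5,r5:1
cycle 16: - // r0:Add2,r1:Add1,r2:Add3,r3:2,r4:-5,r5:1
cycle 17: CDB Add1=-4 // r0:Add2,r1:-4,r2:Add3,r3:2,r4:-5,r5:1
cycle 18: - // r0:Add2,r1:-4,r2:Add3,r3:2,r4:-5,r5:1
cycle 19: - // r0:Add2,r1:-4,r2:Add3,r3:2,r4:-5,r5:1
cycle 20: CDB Add3=-3 // r0:Add2,r1:-4,r2:-3,r3:2,r4:-5,r5:1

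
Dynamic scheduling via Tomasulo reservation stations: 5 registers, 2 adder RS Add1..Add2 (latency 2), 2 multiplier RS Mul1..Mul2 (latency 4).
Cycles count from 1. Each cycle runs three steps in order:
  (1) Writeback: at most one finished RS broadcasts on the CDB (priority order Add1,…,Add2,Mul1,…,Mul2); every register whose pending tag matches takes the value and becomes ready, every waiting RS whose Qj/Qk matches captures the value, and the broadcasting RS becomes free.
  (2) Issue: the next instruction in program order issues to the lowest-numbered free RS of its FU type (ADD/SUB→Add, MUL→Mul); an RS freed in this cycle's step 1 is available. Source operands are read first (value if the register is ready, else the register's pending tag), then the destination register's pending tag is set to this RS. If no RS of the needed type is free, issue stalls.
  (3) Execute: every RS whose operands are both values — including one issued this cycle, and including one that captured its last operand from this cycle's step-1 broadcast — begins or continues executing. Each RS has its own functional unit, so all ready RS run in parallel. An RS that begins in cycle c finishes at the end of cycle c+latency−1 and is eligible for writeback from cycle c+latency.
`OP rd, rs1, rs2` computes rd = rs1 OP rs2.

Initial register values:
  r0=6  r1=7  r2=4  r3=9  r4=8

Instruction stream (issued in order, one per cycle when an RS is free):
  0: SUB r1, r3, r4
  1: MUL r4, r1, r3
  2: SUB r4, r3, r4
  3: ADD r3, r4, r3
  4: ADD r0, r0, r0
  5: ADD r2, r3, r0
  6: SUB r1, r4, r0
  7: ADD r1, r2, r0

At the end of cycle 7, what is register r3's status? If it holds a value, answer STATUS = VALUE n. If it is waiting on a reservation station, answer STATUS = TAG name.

STATUS = TAG Add2

  c1: issue SUB r1<-Add1  regs: r0:6,r1:Add1,r2:4,r3:9,r4:8
  c2: issue MUL r4<-Mul1  regs: r0:6,r1:Add1,r2:4,r3:9,r4:Mul1
  c3: CDB Add1=1; issue SUB r4<-Add1  regs: r0:6,r1:1,r2:4,r3:9,r4:Add1
  c4: issue ADD r3<-Add2  regs: r0:6,r1:1,r2:4,r3:Add2,r4:Add1
  c5: stall  regs: r0:6,r1:1,r2:4,r3:Add2,r4:Add1
  c6: stall  regs: r0:6,r1:1,r2:4,r3:Add2,r4:Add1
  c7: CDB Mul1=9; stall  regs: r0:6,r1:1,r2:4,r3:Add2,r4:Add1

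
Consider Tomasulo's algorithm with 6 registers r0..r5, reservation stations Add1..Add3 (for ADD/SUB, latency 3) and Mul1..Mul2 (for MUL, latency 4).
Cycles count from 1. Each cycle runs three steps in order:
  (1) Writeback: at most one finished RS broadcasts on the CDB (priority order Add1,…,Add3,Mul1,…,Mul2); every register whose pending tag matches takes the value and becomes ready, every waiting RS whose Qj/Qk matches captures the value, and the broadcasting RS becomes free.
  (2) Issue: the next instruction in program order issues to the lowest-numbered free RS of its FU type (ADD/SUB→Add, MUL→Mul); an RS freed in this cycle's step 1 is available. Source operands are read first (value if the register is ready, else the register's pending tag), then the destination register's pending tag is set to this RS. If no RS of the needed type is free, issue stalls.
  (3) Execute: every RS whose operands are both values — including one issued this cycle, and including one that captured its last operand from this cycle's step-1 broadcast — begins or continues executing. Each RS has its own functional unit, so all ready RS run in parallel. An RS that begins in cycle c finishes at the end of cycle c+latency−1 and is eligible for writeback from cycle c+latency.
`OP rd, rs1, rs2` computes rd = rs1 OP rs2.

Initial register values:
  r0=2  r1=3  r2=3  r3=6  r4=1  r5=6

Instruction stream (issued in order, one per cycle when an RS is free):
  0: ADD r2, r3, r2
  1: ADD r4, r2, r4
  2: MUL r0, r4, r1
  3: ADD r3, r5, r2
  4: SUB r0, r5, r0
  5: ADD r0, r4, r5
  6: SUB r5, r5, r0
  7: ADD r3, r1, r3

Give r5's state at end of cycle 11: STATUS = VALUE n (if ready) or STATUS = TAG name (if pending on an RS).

c1: issue ADD r2<-Add1 | r0:2,r1:3,r2:Add1,r3:6,r4:1,r5:6
c2: issue ADD r4<-Add2 | r0:2,r1:3,r2:Add1,r3:6,r4:Add2,r5:6
c3: issue MUL r0<-Mul1 | r0:Mul1,r1:3,r2:Add1,r3:6,r4:Add2,r5:6
c4: CDB Add1=9; issue ADD r3<-Add1 | r0:Mul1,r1:3,r2:9,r3:Add1,r4:Add2,r5:6
c5: issue SUB r0<-Add3 | r0:Add3,r1:3,r2:9,r3:Add1,r4:Add2,r5:6
c6: stall | r0:Add3,r1:3,r2:9,r3:Add1,r4:Add2,r5:6
c7: CDB Add1=15; issue ADD r0<-Add1 | r0:Add1,r1:3,r2:9,r3:15,r4:Add2,r5:6
c8: CDB Add2=10; issue SUB r5<-Add2 | r0:Add1,r1:3,r2:9,r3:15,r4:10,r5:Add2
c9: stall | r0:Add1,r1:3,r2:9,r3:15,r4:10,r5:Add2
c10: stall | r0:Add1,r1:3,r2:9,r3:15,r4:10,r5:Add2
c11: CDB Add1=16; issue ADD r3<-Add1 | r0:16,r1:3,r2:9,r3:Add1,r4:10,r5:Add2

STATUS = TAG Add2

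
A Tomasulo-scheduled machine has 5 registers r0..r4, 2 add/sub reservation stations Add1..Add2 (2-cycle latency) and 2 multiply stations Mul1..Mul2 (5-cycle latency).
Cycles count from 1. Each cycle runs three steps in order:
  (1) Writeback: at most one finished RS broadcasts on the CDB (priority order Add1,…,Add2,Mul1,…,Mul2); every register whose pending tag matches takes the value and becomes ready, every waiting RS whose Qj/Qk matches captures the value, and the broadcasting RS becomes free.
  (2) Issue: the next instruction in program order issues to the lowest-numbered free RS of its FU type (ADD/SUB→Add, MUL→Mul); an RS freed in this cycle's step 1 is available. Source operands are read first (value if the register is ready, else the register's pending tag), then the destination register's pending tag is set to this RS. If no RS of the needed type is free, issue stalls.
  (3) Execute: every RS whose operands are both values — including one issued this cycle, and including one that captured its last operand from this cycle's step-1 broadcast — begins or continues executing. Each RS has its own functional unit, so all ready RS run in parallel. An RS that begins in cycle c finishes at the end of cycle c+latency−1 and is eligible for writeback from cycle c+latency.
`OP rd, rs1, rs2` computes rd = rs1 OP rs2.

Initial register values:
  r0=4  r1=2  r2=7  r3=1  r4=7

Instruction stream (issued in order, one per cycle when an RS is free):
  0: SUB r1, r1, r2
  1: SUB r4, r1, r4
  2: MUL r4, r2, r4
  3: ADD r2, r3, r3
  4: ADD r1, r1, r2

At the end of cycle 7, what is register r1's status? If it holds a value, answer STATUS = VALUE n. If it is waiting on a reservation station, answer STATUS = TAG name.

STATUS = TAG Add2

  c1: issue SUB r1<-Add1  regs: r0:4,r1:Add1,r2:7,r3:1,r4:7
  c2: issue SUB r4<-Add2  regs: r0:4,r1:Add1,r2:7,r3:1,r4:Add2
  c3: CDB Add1=-5; issue MUL r4<-Mul1  regs: r0:4,r1:-5,r2:7,r3:1,r4:Mul1
  c4: issue ADD r2<-Add1  regs: r0:4,r1:-5,r2:Add1,r3:1,r4:Mul1
  c5: CDB Add2=-12; issue ADD r1<-Add2  regs: r0:4,r1:Add2,r2:Add1,r3:1,r4:Mul1
  c6: CDB Add1=2  regs: r0:4,r1:Add2,r2:2,r3:1,r4:Mul1
  c7: -  regs: r0:4,r1:Add2,r2:2,r3:1,r4:Mul1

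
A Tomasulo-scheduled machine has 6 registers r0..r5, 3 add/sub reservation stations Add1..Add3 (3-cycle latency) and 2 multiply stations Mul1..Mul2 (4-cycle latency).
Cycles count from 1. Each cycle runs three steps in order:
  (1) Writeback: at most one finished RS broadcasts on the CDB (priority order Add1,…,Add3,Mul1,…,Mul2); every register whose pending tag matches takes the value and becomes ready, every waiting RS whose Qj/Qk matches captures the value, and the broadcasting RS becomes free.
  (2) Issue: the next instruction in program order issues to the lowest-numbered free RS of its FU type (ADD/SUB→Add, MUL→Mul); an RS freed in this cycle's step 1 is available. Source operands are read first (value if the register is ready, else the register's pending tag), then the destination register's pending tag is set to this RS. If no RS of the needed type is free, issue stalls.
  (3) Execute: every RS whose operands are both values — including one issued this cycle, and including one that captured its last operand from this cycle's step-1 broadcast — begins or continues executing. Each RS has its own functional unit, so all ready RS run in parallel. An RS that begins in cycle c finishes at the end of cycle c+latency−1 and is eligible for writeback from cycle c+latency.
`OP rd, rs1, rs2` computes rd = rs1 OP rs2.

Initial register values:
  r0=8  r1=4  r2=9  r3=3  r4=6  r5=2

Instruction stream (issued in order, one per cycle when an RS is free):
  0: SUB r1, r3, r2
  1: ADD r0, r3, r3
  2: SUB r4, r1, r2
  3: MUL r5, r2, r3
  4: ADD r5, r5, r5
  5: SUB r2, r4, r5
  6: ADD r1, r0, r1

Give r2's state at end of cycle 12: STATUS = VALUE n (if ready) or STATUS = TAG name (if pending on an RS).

STATUS = TAG Add2

cycle 1: issue SUB r1<-Add1 // r0:8,r1:Add1,r2:9,r3:3,r4:6,r5:2
cycle 2: issue ADD r0<-Add2 // r0:Add2,r1:Add1,r2:9,r3:3,r4:6,r5:2
cycle 3: issue SUB r4<-Add3 // r0:Add2,r1:Add1,r2:9,r3:3,r4:Add3,r5:2
cycle 4: CDB Add1=-6; issue MUL r5<-Mul1 // r0:Add2,r1:-6,r2:9,r3:3,r4:Add3,r5:Mul1
cycle 5: CDB Add2=6; issue ADD r5<-Add1 // r0:6,r1:-6,r2:9,r3:3,r4:Add3,r5:Add1
cycle 6: issue SUB r2<-Add2 // r0:6,r1:-6,r2:Add2,r3:3,r4:Add3,r5:Add1
cycle 7: CDB Add3=-15; issue ADD r1<-Add3 // r0:6,r1:Add3,r2:Add2,r3:3,r4:-15,r5:Add1
cycle 8: CDB Mul1=27 // r0:6,r1:Add3,r2:Add2,r3:3,r4:-15,r5:Add1
cycle 9: - // r0:6,r1:Add3,r2:Add2,r3:3,r4:-15,r5:Add1
cycle 10: CDB Add3=0 // r0:6,r1:0,r2:Add2,r3:3,r4:-15,r5:Add1
cycle 11: CDB Add1=54 // r0:6,r1:0,r2:Add2,r3:3,r4:-15,r5:54
cycle 12: - // r0:6,r1:0,r2:Add2,r3:3,r4:-15,r5:54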